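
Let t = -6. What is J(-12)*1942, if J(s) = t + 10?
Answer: 7768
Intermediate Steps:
J(s) = 4 (J(s) = -6 + 10 = 4)
J(-12)*1942 = 4*1942 = 7768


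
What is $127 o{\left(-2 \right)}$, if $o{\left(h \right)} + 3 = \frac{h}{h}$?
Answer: $-254$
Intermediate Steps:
$o{\left(h \right)} = -2$ ($o{\left(h \right)} = -3 + \frac{h}{h} = -3 + 1 = -2$)
$127 o{\left(-2 \right)} = 127 \left(-2\right) = -254$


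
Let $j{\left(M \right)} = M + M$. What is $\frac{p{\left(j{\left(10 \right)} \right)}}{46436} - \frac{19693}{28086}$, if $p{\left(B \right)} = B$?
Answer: $- \frac{228475607}{326050374} \approx -0.70074$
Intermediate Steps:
$j{\left(M \right)} = 2 M$
$\frac{p{\left(j{\left(10 \right)} \right)}}{46436} - \frac{19693}{28086} = \frac{2 \cdot 10}{46436} - \frac{19693}{28086} = 20 \cdot \frac{1}{46436} - \frac{19693}{28086} = \frac{5}{11609} - \frac{19693}{28086} = - \frac{228475607}{326050374}$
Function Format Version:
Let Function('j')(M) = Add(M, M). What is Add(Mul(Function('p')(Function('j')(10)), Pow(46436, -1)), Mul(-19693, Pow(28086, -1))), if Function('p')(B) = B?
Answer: Rational(-228475607, 326050374) ≈ -0.70074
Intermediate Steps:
Function('j')(M) = Mul(2, M)
Add(Mul(Function('p')(Function('j')(10)), Pow(46436, -1)), Mul(-19693, Pow(28086, -1))) = Add(Mul(Mul(2, 10), Pow(46436, -1)), Mul(-19693, Pow(28086, -1))) = Add(Mul(20, Rational(1, 46436)), Mul(-19693, Rational(1, 28086))) = Add(Rational(5, 11609), Rational(-19693, 28086)) = Rational(-228475607, 326050374)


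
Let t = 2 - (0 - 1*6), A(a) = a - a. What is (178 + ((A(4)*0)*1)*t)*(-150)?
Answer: -26700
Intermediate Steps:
A(a) = 0
t = 8 (t = 2 - (0 - 6) = 2 - 1*(-6) = 2 + 6 = 8)
(178 + ((A(4)*0)*1)*t)*(-150) = (178 + ((0*0)*1)*8)*(-150) = (178 + (0*1)*8)*(-150) = (178 + 0*8)*(-150) = (178 + 0)*(-150) = 178*(-150) = -26700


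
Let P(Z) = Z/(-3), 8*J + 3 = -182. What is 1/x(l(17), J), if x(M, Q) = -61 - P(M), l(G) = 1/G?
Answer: -51/3110 ≈ -0.016399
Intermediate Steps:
J = -185/8 (J = -3/8 + (⅛)*(-182) = -3/8 - 91/4 = -185/8 ≈ -23.125)
P(Z) = -Z/3 (P(Z) = Z*(-⅓) = -Z/3)
x(M, Q) = -61 + M/3 (x(M, Q) = -61 - (-1)*M/3 = -61 + M/3)
1/x(l(17), J) = 1/(-61 + (⅓)/17) = 1/(-61 + (⅓)*(1/17)) = 1/(-61 + 1/51) = 1/(-3110/51) = -51/3110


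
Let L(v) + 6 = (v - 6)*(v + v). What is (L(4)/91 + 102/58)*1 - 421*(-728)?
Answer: 808825835/2639 ≈ 3.0649e+5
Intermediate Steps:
L(v) = -6 + 2*v*(-6 + v) (L(v) = -6 + (v - 6)*(v + v) = -6 + (-6 + v)*(2*v) = -6 + 2*v*(-6 + v))
(L(4)/91 + 102/58)*1 - 421*(-728) = ((-6 - 12*4 + 2*4²)/91 + 102/58)*1 - 421*(-728) = ((-6 - 48 + 2*16)*(1/91) + 102*(1/58))*1 + 306488 = ((-6 - 48 + 32)*(1/91) + 51/29)*1 + 306488 = (-22*1/91 + 51/29)*1 + 306488 = (-22/91 + 51/29)*1 + 306488 = (4003/2639)*1 + 306488 = 4003/2639 + 306488 = 808825835/2639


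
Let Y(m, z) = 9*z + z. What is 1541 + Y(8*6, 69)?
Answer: 2231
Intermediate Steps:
Y(m, z) = 10*z
1541 + Y(8*6, 69) = 1541 + 10*69 = 1541 + 690 = 2231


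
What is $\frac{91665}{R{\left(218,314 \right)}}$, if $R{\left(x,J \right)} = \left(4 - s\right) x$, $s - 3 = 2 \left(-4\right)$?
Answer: $\frac{10185}{218} \approx 46.72$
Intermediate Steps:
$s = -5$ ($s = 3 + 2 \left(-4\right) = 3 - 8 = -5$)
$R{\left(x,J \right)} = 9 x$ ($R{\left(x,J \right)} = \left(4 - -5\right) x = \left(4 + 5\right) x = 9 x$)
$\frac{91665}{R{\left(218,314 \right)}} = \frac{91665}{9 \cdot 218} = \frac{91665}{1962} = 91665 \cdot \frac{1}{1962} = \frac{10185}{218}$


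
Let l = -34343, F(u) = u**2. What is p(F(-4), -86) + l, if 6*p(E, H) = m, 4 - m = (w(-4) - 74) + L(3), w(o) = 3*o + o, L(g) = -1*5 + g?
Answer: -34327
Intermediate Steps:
L(g) = -5 + g
w(o) = 4*o
m = 96 (m = 4 - ((4*(-4) - 74) + (-5 + 3)) = 4 - ((-16 - 74) - 2) = 4 - (-90 - 2) = 4 - 1*(-92) = 4 + 92 = 96)
p(E, H) = 16 (p(E, H) = (1/6)*96 = 16)
p(F(-4), -86) + l = 16 - 34343 = -34327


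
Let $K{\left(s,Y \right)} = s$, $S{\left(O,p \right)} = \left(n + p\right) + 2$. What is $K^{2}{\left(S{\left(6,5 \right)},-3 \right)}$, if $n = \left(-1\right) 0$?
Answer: $49$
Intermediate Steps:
$n = 0$
$S{\left(O,p \right)} = 2 + p$ ($S{\left(O,p \right)} = \left(0 + p\right) + 2 = p + 2 = 2 + p$)
$K^{2}{\left(S{\left(6,5 \right)},-3 \right)} = \left(2 + 5\right)^{2} = 7^{2} = 49$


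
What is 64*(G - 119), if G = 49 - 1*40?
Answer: -7040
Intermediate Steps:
G = 9 (G = 49 - 40 = 9)
64*(G - 119) = 64*(9 - 119) = 64*(-110) = -7040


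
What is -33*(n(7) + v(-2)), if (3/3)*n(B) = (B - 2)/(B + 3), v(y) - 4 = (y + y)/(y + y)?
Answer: -363/2 ≈ -181.50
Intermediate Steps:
v(y) = 5 (v(y) = 4 + (y + y)/(y + y) = 4 + (2*y)/((2*y)) = 4 + (2*y)*(1/(2*y)) = 4 + 1 = 5)
n(B) = (-2 + B)/(3 + B) (n(B) = (B - 2)/(B + 3) = (-2 + B)/(3 + B))
-33*(n(7) + v(-2)) = -33*((-2 + 7)/(3 + 7) + 5) = -33*(5/10 + 5) = -33*((⅒)*5 + 5) = -33*(½ + 5) = -33*11/2 = -363/2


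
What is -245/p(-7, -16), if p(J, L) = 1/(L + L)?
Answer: 7840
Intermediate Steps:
p(J, L) = 1/(2*L)
-245/p(-7, -16) = -245/((1/2)/(-16)) = -245/((1/2)*(-1/16)) = -245/(-1/32) = -245*(-32) = 7840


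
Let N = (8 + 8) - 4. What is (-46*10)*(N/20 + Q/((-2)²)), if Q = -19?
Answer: 1909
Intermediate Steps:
N = 12 (N = 16 - 4 = 12)
(-46*10)*(N/20 + Q/((-2)²)) = (-46*10)*(12/20 - 19/((-2)²)) = -460*(12*(1/20) - 19/4) = -460*(⅗ - 19*¼) = -460*(⅗ - 19/4) = -460*(-83/20) = 1909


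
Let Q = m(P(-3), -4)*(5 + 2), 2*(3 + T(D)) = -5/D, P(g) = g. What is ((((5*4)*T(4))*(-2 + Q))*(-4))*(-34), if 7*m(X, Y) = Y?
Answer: 59160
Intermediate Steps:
m(X, Y) = Y/7
T(D) = -3 - 5/(2*D) (T(D) = -3 + (-5/D)/2 = -3 - 5/(2*D))
Q = -4 (Q = ((⅐)*(-4))*(5 + 2) = -4/7*7 = -4)
((((5*4)*T(4))*(-2 + Q))*(-4))*(-34) = ((((5*4)*(-3 - 5/2/4))*(-2 - 4))*(-4))*(-34) = (((20*(-3 - 5/2*¼))*(-6))*(-4))*(-34) = (((20*(-3 - 5/8))*(-6))*(-4))*(-34) = (((20*(-29/8))*(-6))*(-4))*(-34) = (-145/2*(-6)*(-4))*(-34) = (435*(-4))*(-34) = -1740*(-34) = 59160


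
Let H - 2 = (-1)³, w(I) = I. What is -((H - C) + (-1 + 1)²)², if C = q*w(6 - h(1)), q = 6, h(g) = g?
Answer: -841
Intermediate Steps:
H = 1 (H = 2 + (-1)³ = 2 - 1 = 1)
C = 30 (C = 6*(6 - 1*1) = 6*(6 - 1) = 6*5 = 30)
-((H - C) + (-1 + 1)²)² = -((1 - 1*30) + (-1 + 1)²)² = -((1 - 30) + 0²)² = -(-29 + 0)² = -1*(-29)² = -1*841 = -841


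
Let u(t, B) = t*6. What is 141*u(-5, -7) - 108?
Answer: -4338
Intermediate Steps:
u(t, B) = 6*t
141*u(-5, -7) - 108 = 141*(6*(-5)) - 108 = 141*(-30) - 108 = -4230 - 108 = -4338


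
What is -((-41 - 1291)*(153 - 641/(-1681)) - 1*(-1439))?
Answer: 341015929/1681 ≈ 2.0287e+5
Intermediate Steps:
-((-41 - 1291)*(153 - 641/(-1681)) - 1*(-1439)) = -(-1332*(153 - 641*(-1/1681)) + 1439) = -(-1332*(153 + 641/1681) + 1439) = -(-1332*257834/1681 + 1439) = -(-343434888/1681 + 1439) = -1*(-341015929/1681) = 341015929/1681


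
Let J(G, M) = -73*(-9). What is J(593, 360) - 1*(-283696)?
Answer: 284353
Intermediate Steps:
J(G, M) = 657
J(593, 360) - 1*(-283696) = 657 - 1*(-283696) = 657 + 283696 = 284353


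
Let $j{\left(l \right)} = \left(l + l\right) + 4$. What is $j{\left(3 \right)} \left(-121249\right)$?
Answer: $-1212490$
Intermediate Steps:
$j{\left(l \right)} = 4 + 2 l$ ($j{\left(l \right)} = 2 l + 4 = 4 + 2 l$)
$j{\left(3 \right)} \left(-121249\right) = \left(4 + 2 \cdot 3\right) \left(-121249\right) = \left(4 + 6\right) \left(-121249\right) = 10 \left(-121249\right) = -1212490$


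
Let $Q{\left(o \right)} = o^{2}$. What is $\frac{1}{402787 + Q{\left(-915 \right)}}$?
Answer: $\frac{1}{1240012} \approx 8.0644 \cdot 10^{-7}$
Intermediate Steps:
$\frac{1}{402787 + Q{\left(-915 \right)}} = \frac{1}{402787 + \left(-915\right)^{2}} = \frac{1}{402787 + 837225} = \frac{1}{1240012}$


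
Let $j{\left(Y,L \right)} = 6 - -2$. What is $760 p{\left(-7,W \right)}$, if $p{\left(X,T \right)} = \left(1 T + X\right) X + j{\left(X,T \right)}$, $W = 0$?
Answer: $43320$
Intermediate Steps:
$j{\left(Y,L \right)} = 8$ ($j{\left(Y,L \right)} = 6 + 2 = 8$)
$p{\left(X,T \right)} = 8 + X \left(T + X\right)$ ($p{\left(X,T \right)} = \left(1 T + X\right) X + 8 = \left(T + X\right) X + 8 = X \left(T + X\right) + 8 = 8 + X \left(T + X\right)$)
$760 p{\left(-7,W \right)} = 760 \left(8 + \left(-7\right)^{2} + 0 \left(-7\right)\right) = 760 \left(8 + 49 + 0\right) = 760 \cdot 57 = 43320$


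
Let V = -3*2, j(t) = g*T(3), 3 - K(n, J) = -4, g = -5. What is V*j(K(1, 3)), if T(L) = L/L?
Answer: 30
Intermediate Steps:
T(L) = 1
K(n, J) = 7 (K(n, J) = 3 - 1*(-4) = 3 + 4 = 7)
j(t) = -5 (j(t) = -5*1 = -5)
V = -6
V*j(K(1, 3)) = -6*(-5) = 30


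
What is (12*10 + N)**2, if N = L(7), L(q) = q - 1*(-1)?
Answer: 16384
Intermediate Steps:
L(q) = 1 + q (L(q) = q + 1 = 1 + q)
N = 8 (N = 1 + 7 = 8)
(12*10 + N)**2 = (12*10 + 8)**2 = (120 + 8)**2 = 128**2 = 16384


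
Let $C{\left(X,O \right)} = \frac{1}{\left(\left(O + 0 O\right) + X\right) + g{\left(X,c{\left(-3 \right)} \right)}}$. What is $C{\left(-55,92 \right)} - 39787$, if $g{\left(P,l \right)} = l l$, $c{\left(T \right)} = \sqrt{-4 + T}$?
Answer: $- \frac{1193609}{30} \approx -39787.0$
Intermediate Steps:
$g{\left(P,l \right)} = l^{2}$
$C{\left(X,O \right)} = \frac{1}{-7 + O + X}$ ($C{\left(X,O \right)} = \frac{1}{\left(\left(O + 0 O\right) + X\right) + \left(\sqrt{-4 - 3}\right)^{2}} = \frac{1}{\left(\left(O + 0\right) + X\right) + \left(\sqrt{-7}\right)^{2}} = \frac{1}{\left(O + X\right) + \left(i \sqrt{7}\right)^{2}} = \frac{1}{\left(O + X\right) - 7} = \frac{1}{-7 + O + X}$)
$C{\left(-55,92 \right)} - 39787 = \frac{1}{-7 + 92 - 55} - 39787 = \frac{1}{30} - 39787 = - \frac{1193609}{30}$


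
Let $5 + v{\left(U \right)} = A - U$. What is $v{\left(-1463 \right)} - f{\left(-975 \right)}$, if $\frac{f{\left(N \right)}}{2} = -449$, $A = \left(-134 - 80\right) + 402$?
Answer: $2544$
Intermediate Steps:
$A = 188$ ($A = -214 + 402 = 188$)
$f{\left(N \right)} = -898$ ($f{\left(N \right)} = 2 \left(-449\right) = -898$)
$v{\left(U \right)} = 183 - U$ ($v{\left(U \right)} = -5 - \left(-188 + U\right) = 183 - U$)
$v{\left(-1463 \right)} - f{\left(-975 \right)} = \left(183 - -1463\right) - -898 = \left(183 + 1463\right) + 898 = 1646 + 898 = 2544$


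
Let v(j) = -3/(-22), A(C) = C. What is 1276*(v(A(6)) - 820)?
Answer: -1046146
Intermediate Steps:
v(j) = 3/22 (v(j) = -3*(-1/22) = 3/22)
1276*(v(A(6)) - 820) = 1276*(3/22 - 820) = 1276*(-18037/22) = -1046146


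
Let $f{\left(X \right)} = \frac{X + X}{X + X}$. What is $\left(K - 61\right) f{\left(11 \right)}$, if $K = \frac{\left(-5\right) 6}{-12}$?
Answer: $- \frac{117}{2} \approx -58.5$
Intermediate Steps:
$f{\left(X \right)} = 1$ ($f{\left(X \right)} = \frac{2 X}{2 X} = 2 X \frac{1}{2 X} = 1$)
$K = \frac{5}{2}$ ($K = \left(-30\right) \left(- \frac{1}{12}\right) = \frac{5}{2} \approx 2.5$)
$\left(K - 61\right) f{\left(11 \right)} = \left(\frac{5}{2} - 61\right) 1 = \left(- \frac{117}{2}\right) 1 = - \frac{117}{2}$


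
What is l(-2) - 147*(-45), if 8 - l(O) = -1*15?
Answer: 6638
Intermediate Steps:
l(O) = 23 (l(O) = 8 - (-1)*15 = 8 - 1*(-15) = 8 + 15 = 23)
l(-2) - 147*(-45) = 23 - 147*(-45) = 23 + 6615 = 6638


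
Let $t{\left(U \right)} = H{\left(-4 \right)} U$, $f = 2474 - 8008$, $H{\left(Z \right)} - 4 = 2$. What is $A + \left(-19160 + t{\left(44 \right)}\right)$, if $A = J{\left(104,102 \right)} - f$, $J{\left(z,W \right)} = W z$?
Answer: $-2754$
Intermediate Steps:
$H{\left(Z \right)} = 6$ ($H{\left(Z \right)} = 4 + 2 = 6$)
$f = -5534$ ($f = 2474 - 8008 = -5534$)
$t{\left(U \right)} = 6 U$
$A = 16142$ ($A = 102 \cdot 104 - -5534 = 10608 + 5534 = 16142$)
$A + \left(-19160 + t{\left(44 \right)}\right) = 16142 + \left(-19160 + 6 \cdot 44\right) = 16142 + \left(-19160 + 264\right) = 16142 - 18896 = -2754$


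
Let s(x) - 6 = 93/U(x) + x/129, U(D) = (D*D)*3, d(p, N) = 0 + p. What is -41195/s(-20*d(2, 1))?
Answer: -8502648000/1178399 ≈ -7215.4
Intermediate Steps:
d(p, N) = p
U(D) = 3*D**2 (U(D) = D**2*3 = 3*D**2)
s(x) = 6 + 31/x**2 + x/129 (s(x) = 6 + (93/((3*x**2)) + x/129) = 6 + (93*(1/(3*x**2)) + x*(1/129)) = 6 + (31/x**2 + x/129) = 6 + 31/x**2 + x/129)
-41195/s(-20*d(2, 1)) = -41195/(6 + 31/(-20*2)**2 + (-20*2)/129) = -41195/(6 + 31/(-40)**2 + (1/129)*(-40)) = -41195/(6 + 31*(1/1600) - 40/129) = -41195/(6 + 31/1600 - 40/129) = -41195/1178399/206400 = -41195*206400/1178399 = -8502648000/1178399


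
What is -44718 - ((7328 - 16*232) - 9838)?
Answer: -38496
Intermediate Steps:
-44718 - ((7328 - 16*232) - 9838) = -44718 - ((7328 - 3712) - 9838) = -44718 - (3616 - 9838) = -44718 - 1*(-6222) = -44718 + 6222 = -38496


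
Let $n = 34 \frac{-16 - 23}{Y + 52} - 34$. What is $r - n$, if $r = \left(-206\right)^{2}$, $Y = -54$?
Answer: $41807$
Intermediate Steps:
$r = 42436$
$n = 629$ ($n = 34 \frac{-16 - 23}{-54 + 52} - 34 = 34 \left(- \frac{39}{-2}\right) - 34 = 34 \left(\left(-39\right) \left(- \frac{1}{2}\right)\right) - 34 = 34 \cdot \frac{39}{2} - 34 = 663 - 34 = 629$)
$r - n = 42436 - 629 = 41807$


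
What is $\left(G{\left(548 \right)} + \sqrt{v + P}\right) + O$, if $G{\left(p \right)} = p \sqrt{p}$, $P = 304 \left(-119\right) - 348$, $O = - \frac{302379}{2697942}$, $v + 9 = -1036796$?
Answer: $- \frac{100793}{899314} + 1096 \sqrt{137} + i \sqrt{1073329} \approx 12828.0 + 1036.0 i$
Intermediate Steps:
$v = -1036805$ ($v = -9 - 1036796 = -1036805$)
$O = - \frac{100793}{899314}$ ($O = \left(-302379\right) \frac{1}{2697942} = - \frac{100793}{899314} \approx -0.11208$)
$P = -36524$ ($P = -36176 - 348 = -36524$)
$G{\left(p \right)} = p^{\frac{3}{2}}$
$\left(G{\left(548 \right)} + \sqrt{v + P}\right) + O = \left(548^{\frac{3}{2}} + \sqrt{-1036805 - 36524}\right) - \frac{100793}{899314} = \left(1096 \sqrt{137} + \sqrt{-1073329}\right) - \frac{100793}{899314} = \left(1096 \sqrt{137} + i \sqrt{1073329}\right) - \frac{100793}{899314} = - \frac{100793}{899314} + 1096 \sqrt{137} + i \sqrt{1073329}$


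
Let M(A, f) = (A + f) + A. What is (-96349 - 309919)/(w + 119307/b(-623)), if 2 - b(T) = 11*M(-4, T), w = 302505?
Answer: -1410359362/1050205761 ≈ -1.3429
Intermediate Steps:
M(A, f) = f + 2*A
b(T) = 90 - 11*T (b(T) = 2 - 11*(T + 2*(-4)) = 2 - 11*(T - 8) = 2 - 11*(-8 + T) = 2 - (-88 + 11*T) = 2 + (88 - 11*T) = 90 - 11*T)
(-96349 - 309919)/(w + 119307/b(-623)) = (-96349 - 309919)/(302505 + 119307/(90 - 11*(-623))) = -406268/(302505 + 119307/(90 + 6853)) = -406268/(302505 + 119307/6943) = -406268/2100411522/6943 = -406268*6943/2100411522 = -1410359362/1050205761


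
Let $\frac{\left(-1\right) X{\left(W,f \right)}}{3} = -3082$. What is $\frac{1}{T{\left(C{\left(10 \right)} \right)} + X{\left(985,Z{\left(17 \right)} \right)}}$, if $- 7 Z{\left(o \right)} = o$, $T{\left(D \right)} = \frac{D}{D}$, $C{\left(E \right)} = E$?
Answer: $\frac{1}{9247} \approx 0.00010814$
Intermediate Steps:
$T{\left(D \right)} = 1$
$Z{\left(o \right)} = - \frac{o}{7}$
$X{\left(W,f \right)} = 9246$ ($X{\left(W,f \right)} = \left(-3\right) \left(-3082\right) = 9246$)
$\frac{1}{T{\left(C{\left(10 \right)} \right)} + X{\left(985,Z{\left(17 \right)} \right)}} = \frac{1}{1 + 9246} = \frac{1}{9247}$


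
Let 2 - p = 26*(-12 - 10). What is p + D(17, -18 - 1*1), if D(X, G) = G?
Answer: 555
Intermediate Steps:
p = 574 (p = 2 - 26*(-12 - 10) = 2 - 26*(-22) = 2 - 1*(-572) = 2 + 572 = 574)
p + D(17, -18 - 1*1) = 574 + (-18 - 1*1) = 574 + (-18 - 1) = 574 - 19 = 555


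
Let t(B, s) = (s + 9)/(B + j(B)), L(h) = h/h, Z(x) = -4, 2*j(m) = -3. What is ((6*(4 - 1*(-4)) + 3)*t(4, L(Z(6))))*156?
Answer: 31824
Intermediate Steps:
j(m) = -3/2 (j(m) = (1/2)*(-3) = -3/2)
L(h) = 1
t(B, s) = (9 + s)/(-3/2 + B) (t(B, s) = (s + 9)/(B - 3/2) = (9 + s)/(-3/2 + B))
((6*(4 - 1*(-4)) + 3)*t(4, L(Z(6))))*156 = ((6*(4 - 1*(-4)) + 3)*(2*(9 + 1)/(-3 + 2*4)))*156 = ((6*(4 + 4) + 3)*(2*10/(-3 + 8)))*156 = ((6*8 + 3)*(2*10/5))*156 = ((48 + 3)*(2*(1/5)*10))*156 = (51*4)*156 = 204*156 = 31824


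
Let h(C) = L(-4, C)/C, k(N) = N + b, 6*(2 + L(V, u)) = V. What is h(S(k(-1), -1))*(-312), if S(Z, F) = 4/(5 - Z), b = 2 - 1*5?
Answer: 1872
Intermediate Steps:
b = -3 (b = 2 - 5 = -3)
L(V, u) = -2 + V/6
k(N) = -3 + N (k(N) = N - 3 = -3 + N)
h(C) = -8/(3*C) (h(C) = (-2 + (⅙)*(-4))/C = (-2 - ⅔)/C = -8/(3*C))
h(S(k(-1), -1))*(-312) = -8/(3*((-4/(-5 + (-3 - 1)))))*(-312) = -8/(3*((-4/(-5 - 4))))*(-312) = -8/(3*((-4/(-9))))*(-312) = -8/(3*((-4*(-⅑))))*(-312) = -8/(3*4/9)*(-312) = -8/3*9/4*(-312) = -6*(-312) = 1872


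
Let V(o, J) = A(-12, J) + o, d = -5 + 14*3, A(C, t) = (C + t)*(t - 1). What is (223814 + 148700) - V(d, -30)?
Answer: 371175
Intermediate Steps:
A(C, t) = (-1 + t)*(C + t) (A(C, t) = (C + t)*(-1 + t) = (-1 + t)*(C + t))
d = 37 (d = -5 + 42 = 37)
V(o, J) = 12 + o + J² - 13*J (V(o, J) = (J² - 1*(-12) - J - 12*J) + o = (J² + 12 - J - 12*J) + o = (12 + J² - 13*J) + o = 12 + o + J² - 13*J)
(223814 + 148700) - V(d, -30) = (223814 + 148700) - (12 + 37 + (-30)² - 13*(-30)) = 372514 - (12 + 37 + 900 + 390) = 372514 - 1*1339 = 372514 - 1339 = 371175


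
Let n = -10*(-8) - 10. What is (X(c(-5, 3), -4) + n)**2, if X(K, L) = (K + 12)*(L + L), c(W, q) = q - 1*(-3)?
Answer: 5476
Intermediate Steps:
c(W, q) = 3 + q (c(W, q) = q + 3 = 3 + q)
n = 70 (n = 80 - 10 = 70)
X(K, L) = 2*L*(12 + K) (X(K, L) = (12 + K)*(2*L) = 2*L*(12 + K))
(X(c(-5, 3), -4) + n)**2 = (2*(-4)*(12 + (3 + 3)) + 70)**2 = (2*(-4)*(12 + 6) + 70)**2 = (2*(-4)*18 + 70)**2 = (-144 + 70)**2 = (-74)**2 = 5476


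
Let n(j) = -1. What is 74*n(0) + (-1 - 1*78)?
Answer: -153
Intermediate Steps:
74*n(0) + (-1 - 1*78) = 74*(-1) + (-1 - 1*78) = -74 + (-1 - 78) = -74 - 79 = -153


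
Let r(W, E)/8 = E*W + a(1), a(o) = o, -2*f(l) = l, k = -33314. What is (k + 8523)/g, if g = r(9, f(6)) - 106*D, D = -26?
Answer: -1907/196 ≈ -9.7296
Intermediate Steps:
f(l) = -l/2
r(W, E) = 8 + 8*E*W (r(W, E) = 8*(E*W + 1) = 8*(1 + E*W) = 8 + 8*E*W)
g = 2548 (g = (8 + 8*(-½*6)*9) - 106*(-26) = (8 + 8*(-3)*9) + 2756 = (8 - 216) + 2756 = -208 + 2756 = 2548)
(k + 8523)/g = (-33314 + 8523)/2548 = -24791*1/2548 = -1907/196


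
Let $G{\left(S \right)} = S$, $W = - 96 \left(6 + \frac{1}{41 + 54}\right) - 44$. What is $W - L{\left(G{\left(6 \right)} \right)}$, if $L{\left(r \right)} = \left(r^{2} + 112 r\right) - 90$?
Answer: $- \frac{117706}{95} \approx -1239.0$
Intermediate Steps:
$W = - \frac{58996}{95}$ ($W = - 96 \left(6 + \frac{1}{95}\right) - 44 = \left(-96\right) \frac{571}{95} - 44 = - \frac{54816}{95} - 44 = - \frac{58996}{95} \approx -621.01$)
$L{\left(r \right)} = -90 + r^{2} + 112 r$
$W - L{\left(G{\left(6 \right)} \right)} = - \frac{58996}{95} - \left(-90 + 6^{2} + 112 \cdot 6\right) = - \frac{58996}{95} - \left(-90 + 36 + 672\right) = - \frac{58996}{95} - 618 = - \frac{117706}{95}$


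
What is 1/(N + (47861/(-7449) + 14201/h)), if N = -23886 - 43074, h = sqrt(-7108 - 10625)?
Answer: -21964130918414139/1470863059334691058378 + 262659807267*I*sqrt(17733)/1470863059334691058378 ≈ -1.4933e-5 + 2.378e-8*I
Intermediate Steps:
h = I*sqrt(17733) (h = sqrt(-17733) = I*sqrt(17733) ≈ 133.17*I)
N = -66960
1/(N + (47861/(-7449) + 14201/h)) = 1/(-66960 + (47861/(-7449) + 14201/((I*sqrt(17733))))) = 1/(-66960 + (47861*(-1/7449) + 14201*(-I*sqrt(17733)/17733))) = 1/(-66960 + (-47861/7449 - 14201*I*sqrt(17733)/17733)) = 1/(-498832901/7449 - 14201*I*sqrt(17733)/17733)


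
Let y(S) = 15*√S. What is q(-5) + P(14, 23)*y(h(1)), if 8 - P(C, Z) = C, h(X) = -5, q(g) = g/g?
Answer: 1 - 90*I*√5 ≈ 1.0 - 201.25*I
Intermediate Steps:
q(g) = 1
P(C, Z) = 8 - C
q(-5) + P(14, 23)*y(h(1)) = 1 + (8 - 1*14)*(15*√(-5)) = 1 + (8 - 14)*(15*(I*√5)) = 1 - 90*I*√5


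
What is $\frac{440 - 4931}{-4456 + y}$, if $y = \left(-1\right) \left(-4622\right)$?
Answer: $- \frac{4491}{166} \approx -27.054$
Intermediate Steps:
$y = 4622$
$\frac{440 - 4931}{-4456 + y} = \frac{440 - 4931}{-4456 + 4622} = - \frac{4491}{166}$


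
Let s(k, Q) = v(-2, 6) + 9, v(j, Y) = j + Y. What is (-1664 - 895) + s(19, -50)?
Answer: -2546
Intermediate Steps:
v(j, Y) = Y + j
s(k, Q) = 13 (s(k, Q) = (6 - 2) + 9 = 4 + 9 = 13)
(-1664 - 895) + s(19, -50) = (-1664 - 895) + 13 = -2559 + 13 = -2546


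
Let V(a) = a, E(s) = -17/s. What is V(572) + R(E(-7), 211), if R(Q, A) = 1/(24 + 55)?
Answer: 45189/79 ≈ 572.01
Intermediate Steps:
R(Q, A) = 1/79
V(572) + R(E(-7), 211) = 572 + 1/79 = 45189/79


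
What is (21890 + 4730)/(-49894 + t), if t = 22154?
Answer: -1331/1387 ≈ -0.95963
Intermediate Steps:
(21890 + 4730)/(-49894 + t) = (21890 + 4730)/(-49894 + 22154) = 26620/(-27740) = 26620*(-1/27740) = -1331/1387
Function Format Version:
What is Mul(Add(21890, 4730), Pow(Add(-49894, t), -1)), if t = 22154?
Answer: Rational(-1331, 1387) ≈ -0.95963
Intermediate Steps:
Mul(Add(21890, 4730), Pow(Add(-49894, t), -1)) = Mul(Add(21890, 4730), Pow(Add(-49894, 22154), -1)) = Mul(26620, Pow(-27740, -1)) = Mul(26620, Rational(-1, 27740)) = Rational(-1331, 1387)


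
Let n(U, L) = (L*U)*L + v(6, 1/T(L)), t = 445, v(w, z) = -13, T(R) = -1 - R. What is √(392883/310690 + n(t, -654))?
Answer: √18372575089669711970/310690 ≈ 13796.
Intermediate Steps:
n(U, L) = -13 + U*L² (n(U, L) = (L*U)*L - 13 = U*L² - 13 = -13 + U*L²)
√(392883/310690 + n(t, -654)) = √(392883/310690 + (-13 + 445*(-654)²)) = √(392883*(1/310690) + (-13 + 445*427716)) = √(392883/310690 + (-13 + 190333620)) = √(392883/310690 + 190333607) = √(59134748751713/310690) = √18372575089669711970/310690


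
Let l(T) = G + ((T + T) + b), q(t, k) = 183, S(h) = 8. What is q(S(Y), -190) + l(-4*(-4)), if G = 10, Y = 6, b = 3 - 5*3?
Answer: 213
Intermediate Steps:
b = -12 (b = 3 - 15 = -12)
l(T) = -2 + 2*T (l(T) = 10 + ((T + T) - 12) = 10 + (2*T - 12) = 10 + (-12 + 2*T) = -2 + 2*T)
q(S(Y), -190) + l(-4*(-4)) = 183 + (-2 + 2*(-4*(-4))) = 183 + (-2 + 2*16) = 183 + (-2 + 32) = 183 + 30 = 213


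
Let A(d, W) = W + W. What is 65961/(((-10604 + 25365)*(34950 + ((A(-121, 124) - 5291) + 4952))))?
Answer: 65961/514553699 ≈ 0.00012819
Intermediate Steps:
A(d, W) = 2*W
65961/(((-10604 + 25365)*(34950 + ((A(-121, 124) - 5291) + 4952)))) = 65961/(((-10604 + 25365)*(34950 + ((2*124 - 5291) + 4952)))) = 65961/((14761*(34950 + ((248 - 5291) + 4952)))) = 65961/((14761*(34950 + (-5043 + 4952)))) = 65961/((14761*(34950 - 91))) = 65961/((14761*34859)) = 65961/514553699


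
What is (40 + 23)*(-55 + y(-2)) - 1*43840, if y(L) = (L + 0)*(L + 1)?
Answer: -47179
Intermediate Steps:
y(L) = L*(1 + L)
(40 + 23)*(-55 + y(-2)) - 1*43840 = (40 + 23)*(-55 - 2*(1 - 2)) - 1*43840 = 63*(-55 - 2*(-1)) - 43840 = 63*(-55 + 2) - 43840 = 63*(-53) - 43840 = -3339 - 43840 = -47179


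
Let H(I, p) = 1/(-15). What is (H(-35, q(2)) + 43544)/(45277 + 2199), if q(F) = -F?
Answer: 50243/54780 ≈ 0.91718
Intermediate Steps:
H(I, p) = -1/15
(H(-35, q(2)) + 43544)/(45277 + 2199) = (-1/15 + 43544)/(45277 + 2199) = (653159/15)/47476 = (653159/15)*(1/47476) = 50243/54780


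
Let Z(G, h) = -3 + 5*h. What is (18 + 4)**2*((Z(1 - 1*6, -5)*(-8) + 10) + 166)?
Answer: 193600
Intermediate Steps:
(18 + 4)**2*((Z(1 - 1*6, -5)*(-8) + 10) + 166) = (18 + 4)**2*(((-3 + 5*(-5))*(-8) + 10) + 166) = 22**2*(((-3 - 25)*(-8) + 10) + 166) = 484*((-28*(-8) + 10) + 166) = 484*((224 + 10) + 166) = 484*(234 + 166) = 484*400 = 193600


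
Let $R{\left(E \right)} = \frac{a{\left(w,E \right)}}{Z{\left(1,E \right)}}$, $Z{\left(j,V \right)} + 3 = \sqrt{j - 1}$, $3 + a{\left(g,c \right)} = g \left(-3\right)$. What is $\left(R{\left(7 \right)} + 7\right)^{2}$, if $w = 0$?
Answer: $64$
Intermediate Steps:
$a{\left(g,c \right)} = -3 - 3 g$ ($a{\left(g,c \right)} = -3 + g \left(-3\right) = -3 - 3 g$)
$Z{\left(j,V \right)} = -3 + \sqrt{-1 + j}$ ($Z{\left(j,V \right)} = -3 + \sqrt{j - 1} = -3 + \sqrt{-1 + j}$)
$R{\left(E \right)} = 1$ ($R{\left(E \right)} = \frac{-3 - 0}{-3 + \sqrt{-1 + 1}} = \frac{-3 + 0}{-3 + \sqrt{0}} = - \frac{3}{-3 + 0} = - \frac{3}{-3} = \left(-3\right) \left(- \frac{1}{3}\right) = 1$)
$\left(R{\left(7 \right)} + 7\right)^{2} = \left(1 + 7\right)^{2} = 8^{2} = 64$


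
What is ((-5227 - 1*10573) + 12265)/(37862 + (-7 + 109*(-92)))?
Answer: -3535/27827 ≈ -0.12703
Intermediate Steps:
((-5227 - 1*10573) + 12265)/(37862 + (-7 + 109*(-92))) = ((-5227 - 10573) + 12265)/(37862 + (-7 - 10028)) = (-15800 + 12265)/(37862 - 10035) = -3535/27827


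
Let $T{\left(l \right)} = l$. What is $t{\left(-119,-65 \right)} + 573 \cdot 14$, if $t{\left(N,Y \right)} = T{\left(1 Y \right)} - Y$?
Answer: $8022$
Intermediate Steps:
$t{\left(N,Y \right)} = 0$ ($t{\left(N,Y \right)} = 1 Y - Y = Y - Y = 0$)
$t{\left(-119,-65 \right)} + 573 \cdot 14 = 0 + 573 \cdot 14 = 0 + 8022 = 8022$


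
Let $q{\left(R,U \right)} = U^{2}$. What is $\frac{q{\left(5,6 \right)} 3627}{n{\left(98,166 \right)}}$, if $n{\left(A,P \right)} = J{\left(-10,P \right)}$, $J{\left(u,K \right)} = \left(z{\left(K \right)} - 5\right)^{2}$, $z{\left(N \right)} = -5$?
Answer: $\frac{32643}{25} \approx 1305.7$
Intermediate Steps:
$J{\left(u,K \right)} = 100$ ($J{\left(u,K \right)} = \left(-5 - 5\right)^{2} = \left(-10\right)^{2} = 100$)
$n{\left(A,P \right)} = 100$
$\frac{q{\left(5,6 \right)} 3627}{n{\left(98,166 \right)}} = \frac{6^{2} \cdot 3627}{100} = 36 \cdot 3627 \cdot \frac{1}{100} = 130572 \cdot \frac{1}{100} = \frac{32643}{25}$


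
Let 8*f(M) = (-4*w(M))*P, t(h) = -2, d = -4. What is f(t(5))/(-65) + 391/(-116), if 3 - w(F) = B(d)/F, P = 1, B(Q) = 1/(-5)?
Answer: -63117/18850 ≈ -3.3484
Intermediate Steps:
B(Q) = -⅕
w(F) = 3 + 1/(5*F) (w(F) = 3 - (-1)/(5*F) = 3 + 1/(5*F))
f(M) = -3/2 - 1/(10*M) (f(M) = (-4*(3 + 1/(5*M))*1)/8 = ((-12 - 4/(5*M))*1)/8 = (-12 - 4/(5*M))/8 = -3/2 - 1/(10*M))
f(t(5))/(-65) + 391/(-116) = ((⅒)*(-1 - 15*(-2))/(-2))/(-65) + 391/(-116) = ((⅒)*(-½)*(-1 + 30))*(-1/65) + 391*(-1/116) = ((⅒)*(-½)*29)*(-1/65) - 391/116 = -29/20*(-1/65) - 391/116 = 29/1300 - 391/116 = -63117/18850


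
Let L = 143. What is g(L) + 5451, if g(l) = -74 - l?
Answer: 5234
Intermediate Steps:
g(L) + 5451 = (-74 - 1*143) + 5451 = (-74 - 143) + 5451 = -217 + 5451 = 5234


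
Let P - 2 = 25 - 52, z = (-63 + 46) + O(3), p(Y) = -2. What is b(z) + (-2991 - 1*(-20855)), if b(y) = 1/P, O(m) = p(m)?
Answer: 446599/25 ≈ 17864.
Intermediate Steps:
O(m) = -2
z = -19 (z = (-63 + 46) - 2 = -17 - 2 = -19)
P = -25 (P = 2 + (25 - 52) = 2 - 27 = -25)
b(y) = -1/25 (b(y) = 1/(-25) = -1/25)
b(z) + (-2991 - 1*(-20855)) = -1/25 + (-2991 - 1*(-20855)) = -1/25 + (-2991 + 20855) = -1/25 + 17864 = 446599/25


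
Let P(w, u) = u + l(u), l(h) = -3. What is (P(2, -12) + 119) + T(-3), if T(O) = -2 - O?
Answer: 105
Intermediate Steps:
P(w, u) = -3 + u (P(w, u) = u - 3 = -3 + u)
(P(2, -12) + 119) + T(-3) = ((-3 - 12) + 119) + (-2 - 1*(-3)) = (-15 + 119) + (-2 + 3) = 104 + 1 = 105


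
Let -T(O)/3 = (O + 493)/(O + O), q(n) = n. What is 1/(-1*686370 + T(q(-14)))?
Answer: -28/19216923 ≈ -1.4570e-6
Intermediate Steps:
T(O) = -3*(493 + O)/(2*O) (T(O) = -3*(O + 493)/(O + O) = -3*(493 + O)/(2*O))
1/(-1*686370 + T(q(-14))) = 1/(-1*686370 + (3/2)*(-493 - 1*(-14))/(-14)) = 1/(-686370 + (3/2)*(-1/14)*(-493 + 14)) = 1/(-686370 + (3/2)*(-1/14)*(-479)) = 1/(-686370 + 1437/28) = 1/(-19216923/28) = -28/19216923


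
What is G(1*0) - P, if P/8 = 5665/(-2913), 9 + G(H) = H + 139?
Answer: 424010/2913 ≈ 145.56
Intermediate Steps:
G(H) = 130 + H (G(H) = -9 + (H + 139) = -9 + (139 + H) = 130 + H)
P = -45320/2913 (P = 8*(5665/(-2913)) = 8*(5665*(-1/2913)) = 8*(-5665/2913) = -45320/2913 ≈ -15.558)
G(1*0) - P = (130 + 1*0) - 1*(-45320/2913) = (130 + 0) + 45320/2913 = 130 + 45320/2913 = 424010/2913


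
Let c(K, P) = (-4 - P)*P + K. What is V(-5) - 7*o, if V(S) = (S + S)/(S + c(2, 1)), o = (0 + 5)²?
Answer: -695/4 ≈ -173.75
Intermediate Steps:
o = 25 (o = 5² = 25)
c(K, P) = K + P*(-4 - P) (c(K, P) = P*(-4 - P) + K = K + P*(-4 - P))
V(S) = 2*S/(-3 + S) (V(S) = (S + S)/(S + (2 - 1*1² - 4*1)) = (2*S)/(S + (2 - 1*1 - 4)) = (2*S)/(S + (2 - 1 - 4)) = (2*S)/(S - 3) = (2*S)/(-3 + S) = 2*S/(-3 + S))
V(-5) - 7*o = 2*(-5)/(-3 - 5) - 7*25 = 2*(-5)/(-8) - 175 = 2*(-5)*(-⅛) - 175 = 5/4 - 175 = -695/4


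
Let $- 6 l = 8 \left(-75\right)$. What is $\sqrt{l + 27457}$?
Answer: $\sqrt{27557} \approx 166.0$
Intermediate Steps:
$l = 100$ ($l = - \frac{8 \left(-75\right)}{6} = \left(- \frac{1}{6}\right) \left(-600\right) = 100$)
$\sqrt{l + 27457} = \sqrt{100 + 27457} = \sqrt{27557}$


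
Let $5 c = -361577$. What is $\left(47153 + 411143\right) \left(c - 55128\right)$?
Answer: $- \frac{292034002232}{5} \approx -5.8407 \cdot 10^{10}$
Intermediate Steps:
$c = - \frac{361577}{5}$ ($c = \frac{1}{5} \left(-361577\right) = - \frac{361577}{5} \approx -72315.0$)
$\left(47153 + 411143\right) \left(c - 55128\right) = \left(47153 + 411143\right) \left(- \frac{361577}{5} - 55128\right) = 458296 \left(- \frac{637217}{5}\right) = - \frac{292034002232}{5}$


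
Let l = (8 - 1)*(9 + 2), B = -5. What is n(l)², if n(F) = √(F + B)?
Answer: 72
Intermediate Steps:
l = 77 (l = 7*11 = 77)
n(F) = √(-5 + F) (n(F) = √(F - 5) = √(-5 + F))
n(l)² = (√(-5 + 77))² = (√72)² = (6*√2)² = 72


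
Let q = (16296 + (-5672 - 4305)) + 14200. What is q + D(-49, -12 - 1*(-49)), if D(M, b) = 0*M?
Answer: 20519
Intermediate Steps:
q = 20519 (q = (16296 - 9977) + 14200 = 6319 + 14200 = 20519)
D(M, b) = 0
q + D(-49, -12 - 1*(-49)) = 20519 + 0 = 20519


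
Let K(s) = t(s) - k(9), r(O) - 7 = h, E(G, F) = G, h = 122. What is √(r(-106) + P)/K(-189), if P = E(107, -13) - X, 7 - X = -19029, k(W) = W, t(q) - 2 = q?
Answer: -5*I*√47/49 ≈ -0.69956*I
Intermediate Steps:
t(q) = 2 + q
X = 19036 (X = 7 - 1*(-19029) = 7 + 19029 = 19036)
P = -18929 (P = 107 - 1*19036 = 107 - 19036 = -18929)
r(O) = 129 (r(O) = 7 + 122 = 129)
K(s) = -7 + s (K(s) = (2 + s) - 1*9 = (2 + s) - 9 = -7 + s)
√(r(-106) + P)/K(-189) = √(129 - 18929)/(-7 - 189) = √(-18800)/(-196) = (20*I*√47)*(-1/196) = -5*I*√47/49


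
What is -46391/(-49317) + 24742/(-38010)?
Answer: 30173372/104141065 ≈ 0.28974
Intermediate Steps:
-46391/(-49317) + 24742/(-38010) = -46391*(-1/49317) + 24742*(-1/38010) = 46391/49317 - 12371/19005 = 30173372/104141065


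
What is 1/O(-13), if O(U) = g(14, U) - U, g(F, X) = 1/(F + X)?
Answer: 1/14 ≈ 0.071429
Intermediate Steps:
O(U) = 1/(14 + U) - U
1/O(-13) = 1/((1 - 1*(-13)*(14 - 13))/(14 - 13)) = 1/((1 - 1*(-13)*1)/1) = 1/(1*(1 + 13)) = 1/(1*14) = 1/14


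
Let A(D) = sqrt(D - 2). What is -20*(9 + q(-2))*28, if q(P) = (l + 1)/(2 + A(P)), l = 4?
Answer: -5740 + 700*I ≈ -5740.0 + 700.0*I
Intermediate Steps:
A(D) = sqrt(-2 + D)
q(P) = 5/(2 + sqrt(-2 + P)) (q(P) = (4 + 1)/(2 + sqrt(-2 + P)) = 5/(2 + sqrt(-2 + P)))
-20*(9 + q(-2))*28 = -20*(9 + 5/(2 + sqrt(-2 - 2)))*28 = -20*(9 + 5/(2 + sqrt(-4)))*28 = -20*(9 + 5/(2 + 2*I))*28 = -20*(9 + 5*((2 - 2*I)/8))*28 = -20*(9 + 5*(2 - 2*I)/8)*28 = (-180 - 25*(2 - 2*I)/2)*28 = -5040 - 350*(2 - 2*I)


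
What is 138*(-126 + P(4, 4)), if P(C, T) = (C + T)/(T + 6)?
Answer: -86388/5 ≈ -17278.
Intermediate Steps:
P(C, T) = (C + T)/(6 + T)
138*(-126 + P(4, 4)) = 138*(-126 + (4 + 4)/(6 + 4)) = 138*(-126 + 8/10) = 138*(-126 + (⅒)*8) = 138*(-126 + ⅘) = 138*(-626/5) = -86388/5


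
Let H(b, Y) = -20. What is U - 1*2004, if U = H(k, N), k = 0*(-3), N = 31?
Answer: -2024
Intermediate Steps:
k = 0
U = -20
U - 1*2004 = -20 - 1*2004 = -20 - 2004 = -2024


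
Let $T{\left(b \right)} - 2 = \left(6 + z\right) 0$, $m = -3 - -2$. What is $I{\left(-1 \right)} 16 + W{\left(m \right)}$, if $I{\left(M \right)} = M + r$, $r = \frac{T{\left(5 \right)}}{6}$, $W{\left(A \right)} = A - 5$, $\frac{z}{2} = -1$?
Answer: $- \frac{50}{3} \approx -16.667$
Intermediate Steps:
$z = -2$ ($z = 2 \left(-1\right) = -2$)
$m = -1$ ($m = -3 + 2 = -1$)
$W{\left(A \right)} = -5 + A$ ($W{\left(A \right)} = A - 5 = -5 + A$)
$T{\left(b \right)} = 2$ ($T{\left(b \right)} = 2 + \left(6 - 2\right) 0 = 2 + 4 \cdot 0 = 2 + 0 = 2$)
$r = \frac{1}{3}$ ($r = \frac{2}{6} = 2 \cdot \frac{1}{6} = \frac{1}{3} \approx 0.33333$)
$I{\left(M \right)} = \frac{1}{3} + M$ ($I{\left(M \right)} = M + \frac{1}{3} = \frac{1}{3} + M$)
$I{\left(-1 \right)} 16 + W{\left(m \right)} = \left(\frac{1}{3} - 1\right) 16 - 6 = \left(- \frac{2}{3}\right) 16 - 6 = - \frac{32}{3} - 6 = - \frac{50}{3}$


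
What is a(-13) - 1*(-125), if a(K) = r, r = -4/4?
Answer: 124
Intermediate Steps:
r = -1 (r = -4/4 = -2*1/2 = -1)
a(K) = -1
a(-13) - 1*(-125) = -1 - 1*(-125) = -1 + 125 = 124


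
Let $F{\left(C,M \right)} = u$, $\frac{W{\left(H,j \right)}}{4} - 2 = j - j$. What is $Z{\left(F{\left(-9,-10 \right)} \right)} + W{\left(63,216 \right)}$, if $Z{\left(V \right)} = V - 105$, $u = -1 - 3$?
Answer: $-101$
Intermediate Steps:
$W{\left(H,j \right)} = 8$ ($W{\left(H,j \right)} = 8 + 4 \left(j - j\right) = 8 + 4 \cdot 0 = 8 + 0 = 8$)
$u = -4$ ($u = -1 - 3 = -4$)
$F{\left(C,M \right)} = -4$
$Z{\left(V \right)} = -105 + V$
$Z{\left(F{\left(-9,-10 \right)} \right)} + W{\left(63,216 \right)} = \left(-105 - 4\right) + 8 = -109 + 8 = -101$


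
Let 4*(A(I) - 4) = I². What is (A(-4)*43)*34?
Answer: 11696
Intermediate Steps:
A(I) = 4 + I²/4
(A(-4)*43)*34 = ((4 + (¼)*(-4)²)*43)*34 = ((4 + (¼)*16)*43)*34 = ((4 + 4)*43)*34 = (8*43)*34 = 344*34 = 11696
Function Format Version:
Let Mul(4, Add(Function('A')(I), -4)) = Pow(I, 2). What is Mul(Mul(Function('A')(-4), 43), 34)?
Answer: 11696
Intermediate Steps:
Function('A')(I) = Add(4, Mul(Rational(1, 4), Pow(I, 2)))
Mul(Mul(Function('A')(-4), 43), 34) = Mul(Mul(Add(4, Mul(Rational(1, 4), Pow(-4, 2))), 43), 34) = Mul(Mul(Add(4, Mul(Rational(1, 4), 16)), 43), 34) = Mul(Mul(Add(4, 4), 43), 34) = Mul(Mul(8, 43), 34) = Mul(344, 34) = 11696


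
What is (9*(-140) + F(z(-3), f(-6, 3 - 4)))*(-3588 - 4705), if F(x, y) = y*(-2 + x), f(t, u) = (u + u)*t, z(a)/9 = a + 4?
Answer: 9752568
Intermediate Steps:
z(a) = 36 + 9*a (z(a) = 9*(a + 4) = 9*(4 + a) = 36 + 9*a)
f(t, u) = 2*t*u (f(t, u) = (2*u)*t = 2*t*u)
(9*(-140) + F(z(-3), f(-6, 3 - 4)))*(-3588 - 4705) = (9*(-140) + (2*(-6)*(3 - 4))*(-2 + (36 + 9*(-3))))*(-3588 - 4705) = (-1260 + (2*(-6)*(-1))*(-2 + (36 - 27)))*(-8293) = (-1260 + 12*(-2 + 9))*(-8293) = (-1260 + 12*7)*(-8293) = (-1260 + 84)*(-8293) = -1176*(-8293) = 9752568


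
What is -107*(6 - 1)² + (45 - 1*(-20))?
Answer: -2610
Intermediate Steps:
-107*(6 - 1)² + (45 - 1*(-20)) = -107*5² + (45 + 20) = -107*25 + 65 = -2675 + 65 = -2610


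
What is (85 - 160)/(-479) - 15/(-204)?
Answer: 7495/32572 ≈ 0.23011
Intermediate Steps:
(85 - 160)/(-479) - 15/(-204) = -75*(-1/479) - 15*(-1/204) = 75/479 + 5/68 = 7495/32572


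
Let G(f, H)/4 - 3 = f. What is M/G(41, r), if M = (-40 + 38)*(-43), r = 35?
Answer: 43/88 ≈ 0.48864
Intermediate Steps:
G(f, H) = 12 + 4*f
M = 86 (M = -2*(-43) = 86)
M/G(41, r) = 86/(12 + 4*41) = 86/(12 + 164) = 86/176 = 86*(1/176) = 43/88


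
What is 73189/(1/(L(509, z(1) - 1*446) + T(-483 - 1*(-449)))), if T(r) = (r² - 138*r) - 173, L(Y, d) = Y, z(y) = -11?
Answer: 452600776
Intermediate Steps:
T(r) = -173 + r² - 138*r
73189/(1/(L(509, z(1) - 1*446) + T(-483 - 1*(-449)))) = 73189/(1/(509 + (-173 + (-483 - 1*(-449))² - 138*(-483 - 1*(-449))))) = 73189/(1/(509 + (-173 + (-483 + 449)² - 138*(-483 + 449)))) = 73189/(1/(509 + (-173 + (-34)² - 138*(-34)))) = 73189/(1/(509 + (-173 + 1156 + 4692))) = 73189/(1/(509 + 5675)) = 73189/(1/6184) = 73189*6184 = 452600776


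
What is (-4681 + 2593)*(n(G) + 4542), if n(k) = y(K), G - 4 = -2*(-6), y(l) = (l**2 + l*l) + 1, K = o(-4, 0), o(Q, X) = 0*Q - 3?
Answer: -9523368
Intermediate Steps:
o(Q, X) = -3 (o(Q, X) = 0 - 3 = -3)
K = -3
y(l) = 1 + 2*l**2 (y(l) = (l**2 + l**2) + 1 = 2*l**2 + 1 = 1 + 2*l**2)
G = 16 (G = 4 - 2*(-6) = 4 + 12 = 16)
n(k) = 19 (n(k) = 1 + 2*(-3)**2 = 1 + 2*9 = 1 + 18 = 19)
(-4681 + 2593)*(n(G) + 4542) = (-4681 + 2593)*(19 + 4542) = -2088*4561 = -9523368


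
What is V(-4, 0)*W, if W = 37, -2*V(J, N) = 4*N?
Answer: 0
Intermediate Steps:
V(J, N) = -2*N
V(-4, 0)*W = -2*0*37 = 0*37 = 0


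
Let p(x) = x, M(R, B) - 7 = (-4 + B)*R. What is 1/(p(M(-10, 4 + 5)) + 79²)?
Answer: 1/6198 ≈ 0.00016134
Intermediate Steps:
M(R, B) = 7 + R*(-4 + B) (M(R, B) = 7 + (-4 + B)*R = 7 + R*(-4 + B))
1/(p(M(-10, 4 + 5)) + 79²) = 1/((7 - 4*(-10) + (4 + 5)*(-10)) + 79²) = 1/((7 + 40 + 9*(-10)) + 6241) = 1/((7 + 40 - 90) + 6241) = 1/(-43 + 6241) = 1/6198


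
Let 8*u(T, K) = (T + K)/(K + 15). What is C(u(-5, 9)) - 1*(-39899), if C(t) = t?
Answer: 1915153/48 ≈ 39899.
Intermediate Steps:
u(T, K) = (K + T)/(8*(15 + K)) (u(T, K) = ((T + K)/(K + 15))/8 = ((K + T)/(15 + K))/8 = (K + T)/(8*(15 + K)))
C(u(-5, 9)) - 1*(-39899) = (9 - 5)/(8*(15 + 9)) - 1*(-39899) = (1/8)*4/24 + 39899 = (1/8)*(1/24)*4 + 39899 = 1/48 + 39899 = 1915153/48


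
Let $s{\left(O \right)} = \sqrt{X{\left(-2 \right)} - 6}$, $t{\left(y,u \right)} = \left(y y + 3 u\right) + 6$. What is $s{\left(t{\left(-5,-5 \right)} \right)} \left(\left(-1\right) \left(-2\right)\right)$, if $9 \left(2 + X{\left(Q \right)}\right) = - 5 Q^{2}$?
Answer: $\frac{4 i \sqrt{23}}{3} \approx 6.3944 i$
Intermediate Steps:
$X{\left(Q \right)} = -2 - \frac{5 Q^{2}}{9}$ ($X{\left(Q \right)} = -2 + \frac{\left(-5\right) Q^{2}}{9} = -2 - \frac{5 Q^{2}}{9}$)
$t{\left(y,u \right)} = 6 + y^{2} + 3 u$ ($t{\left(y,u \right)} = \left(y^{2} + 3 u\right) + 6 = 6 + y^{2} + 3 u$)
$s{\left(O \right)} = \frac{2 i \sqrt{23}}{3}$ ($s{\left(O \right)} = \sqrt{\left(-2 - \frac{5 \left(-2\right)^{2}}{9}\right) - 6} = \sqrt{\left(-2 - \frac{20}{9}\right) - 6} = \sqrt{- \frac{38}{9} - 6} = \sqrt{- \frac{92}{9}} = \frac{2 i \sqrt{23}}{3}$)
$s{\left(t{\left(-5,-5 \right)} \right)} \left(\left(-1\right) \left(-2\right)\right) = \frac{2 i \sqrt{23}}{3} \left(\left(-1\right) \left(-2\right)\right) = \frac{2 i \sqrt{23}}{3} \cdot 2 = \frac{4 i \sqrt{23}}{3}$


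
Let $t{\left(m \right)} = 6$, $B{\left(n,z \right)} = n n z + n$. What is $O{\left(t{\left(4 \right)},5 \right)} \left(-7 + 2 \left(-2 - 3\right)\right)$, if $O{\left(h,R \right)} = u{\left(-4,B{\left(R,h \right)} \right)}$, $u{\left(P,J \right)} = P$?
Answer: $68$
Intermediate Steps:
$B{\left(n,z \right)} = n + z n^{2}$ ($B{\left(n,z \right)} = n^{2} z + n = z n^{2} + n = n + z n^{2}$)
$O{\left(h,R \right)} = -4$
$O{\left(t{\left(4 \right)},5 \right)} \left(-7 + 2 \left(-2 - 3\right)\right) = - 4 \left(-7 + 2 \left(-2 - 3\right)\right) = - 4 \left(-7 + 2 \left(-5\right)\right) = - 4 \left(-7 - 10\right) = \left(-4\right) \left(-17\right) = 68$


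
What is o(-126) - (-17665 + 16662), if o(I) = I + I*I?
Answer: 16753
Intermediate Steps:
o(I) = I + I**2
o(-126) - (-17665 + 16662) = -126*(1 - 126) - (-17665 + 16662) = -126*(-125) - 1*(-1003) = 15750 + 1003 = 16753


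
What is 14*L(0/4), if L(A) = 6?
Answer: 84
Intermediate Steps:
14*L(0/4) = 14*6 = 84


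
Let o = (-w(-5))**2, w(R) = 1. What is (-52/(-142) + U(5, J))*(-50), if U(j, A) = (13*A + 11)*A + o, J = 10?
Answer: -5010350/71 ≈ -70568.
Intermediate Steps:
o = 1 (o = (-1*1)**2 = (-1)**2 = 1)
U(j, A) = 1 + A*(11 + 13*A) (U(j, A) = (13*A + 11)*A + 1 = (11 + 13*A)*A + 1 = A*(11 + 13*A) + 1 = 1 + A*(11 + 13*A))
(-52/(-142) + U(5, J))*(-50) = (-52/(-142) + (1 + 11*10 + 13*10**2))*(-50) = (-52*(-1/142) + (1 + 110 + 13*100))*(-50) = (26/71 + (1 + 110 + 1300))*(-50) = (26/71 + 1411)*(-50) = (100207/71)*(-50) = -5010350/71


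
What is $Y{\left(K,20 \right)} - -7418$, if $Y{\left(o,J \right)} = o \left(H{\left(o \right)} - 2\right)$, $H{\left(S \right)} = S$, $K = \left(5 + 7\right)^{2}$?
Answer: $27866$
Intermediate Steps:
$K = 144$ ($K = 12^{2} = 144$)
$Y{\left(o,J \right)} = o \left(-2 + o\right)$ ($Y{\left(o,J \right)} = o \left(o - 2\right) = o \left(-2 + o\right)$)
$Y{\left(K,20 \right)} - -7418 = 144 \left(-2 + 144\right) - -7418 = 144 \cdot 142 + 7418 = 20448 + 7418 = 27866$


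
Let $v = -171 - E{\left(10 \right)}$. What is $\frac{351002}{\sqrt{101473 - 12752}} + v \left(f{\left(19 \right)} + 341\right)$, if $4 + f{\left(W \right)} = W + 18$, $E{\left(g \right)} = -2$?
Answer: $-63206 + \frac{351002 \sqrt{88721}}{88721} \approx -62028.0$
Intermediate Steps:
$v = -169$ ($v = -171 - -2 = -171 + 2 = -169$)
$f{\left(W \right)} = 14 + W$ ($f{\left(W \right)} = -4 + \left(W + 18\right) = -4 + \left(18 + W\right) = 14 + W$)
$\frac{351002}{\sqrt{101473 - 12752}} + v \left(f{\left(19 \right)} + 341\right) = \frac{351002}{\sqrt{101473 - 12752}} - 169 \left(\left(14 + 19\right) + 341\right) = \frac{351002}{\sqrt{88721}} - 169 \left(33 + 341\right) = 351002 \frac{\sqrt{88721}}{88721} - 63206 = \frac{351002 \sqrt{88721}}{88721} - 63206 = -63206 + \frac{351002 \sqrt{88721}}{88721}$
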